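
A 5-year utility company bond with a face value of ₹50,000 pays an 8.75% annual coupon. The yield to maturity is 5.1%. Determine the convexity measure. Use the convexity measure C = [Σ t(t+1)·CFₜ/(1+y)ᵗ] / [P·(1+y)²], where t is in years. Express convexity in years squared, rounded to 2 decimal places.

22.23

With y = 0.051:
  t   CF        PV=CF/(1+0.051)^t    t·PV        t(t+1)·PV
  1     4,375.00     4,162.7022     4,162.7022       8,325.4044
  2     4,375.00     3,960.7062     7,921.4123      23,764.2370
  3     4,375.00     3,768.5121    11,305.5362      45,222.1447
  4     4,375.00     3,585.6442    14,342.5768      71,712.8841
  5    54,375.00    42,401.9364   212,009.6818   1,272,058.0906
  Σ                 57,879.5010   249,741.9093   1,421,082.7608
P = 57,879.5010.
Convexity = Σ t(t+1)·PV / [P·(1+y)²] = 1,421,082.7608 / (57,879.5010 × 1.104601) = 22.22743.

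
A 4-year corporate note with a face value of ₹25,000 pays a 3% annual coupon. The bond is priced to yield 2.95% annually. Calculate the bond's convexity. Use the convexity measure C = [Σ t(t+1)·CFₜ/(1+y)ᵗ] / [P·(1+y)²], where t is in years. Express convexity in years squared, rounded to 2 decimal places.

17.80

With y = 0.0295:
  t   CF        PV=CF/(1+0.0295)^t    t·PV        t(t+1)·PV
  1       750.00       728.5090       728.5090       1,457.0180
  2       750.00       707.6338     1,415.2676       4,245.8027
  3       750.00       687.3568     2,062.0703       8,248.2812
  4    25,750.00    22,923.0198    91,692.0792     458,460.3960
  Σ                 25,046.5193    95,897.9261     472,411.4979
P = 25,046.5193.
Convexity = Σ t(t+1)·PV / [P·(1+y)²] = 472,411.4979 / (25,046.5193 × 1.059870) = 17.79592.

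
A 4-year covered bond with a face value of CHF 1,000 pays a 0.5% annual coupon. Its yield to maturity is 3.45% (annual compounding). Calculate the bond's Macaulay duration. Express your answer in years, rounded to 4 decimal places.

Periodic yield y = 0.0345. Discount each cash flow and weight by its year:
  t   CF        PV=CF/(1+0.0345)^t    t·PV
  1         5.00         4.8333         4.8333
  2         5.00         4.6721         9.3441
  3         5.00         4.5163        13.5488
  4     1,005.00       877.4939     3,509.9754
  Σ                    891.5154     3,537.7016
Price P = Σ PV = 891.5154.
Macaulay duration = Σ(t·PV) / P = 3,537.7016 / 891.5154 = 3.96819 years.

3.9682 years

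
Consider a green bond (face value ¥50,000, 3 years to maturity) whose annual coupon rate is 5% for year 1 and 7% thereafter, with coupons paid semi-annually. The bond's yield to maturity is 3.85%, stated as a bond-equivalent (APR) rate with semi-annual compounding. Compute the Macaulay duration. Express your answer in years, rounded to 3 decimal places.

2.806 years

Periodic yield y = 0.01925. Discount each cash flow and weight by its period:
  t   CF        PV=CF/(1+0.01925)^t    t·PV
  1     1,250.00     1,226.3920     1,226.3920
  2     1,250.00     1,203.2298     2,406.4596
  3     1,750.00     1,652.7071     4,958.1212
  4     1,750.00     1,621.4933     6,485.9733
  5     1,750.00     1,590.8691     7,954.3455
  6    51,750.00    46,155.7735   276,934.6409
  Σ                 53,450.4648   299,965.9326
Price P = Σ PV = 53,450.4648.
Macaulay duration = Σ(t·PV) / P = 299,965.9326 / 53,450.4648 = 5.61204 half-year periods.
In years: 5.61204 / 2 = 2.80602 years.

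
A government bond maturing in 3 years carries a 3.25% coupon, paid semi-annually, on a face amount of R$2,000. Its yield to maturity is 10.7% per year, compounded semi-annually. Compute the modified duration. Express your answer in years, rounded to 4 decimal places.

2.7214 years

Periodic yield y = 0.0535. First find Macaulay duration:
  t   CF        PV=CF/(1+0.0535)^t    t·PV
  1        32.50        30.8495        30.8495
  2        32.50        29.2829        58.5658
  3        32.50        27.7958        83.3875
  4        32.50        26.3843       105.5371
  5        32.50        25.0444       125.2220
  6     2,032.50     1,486.6999     8,920.1994
  Σ                  1,626.0569     9,323.7615
P = 1,626.0569; Macaulay duration = 9,323.7615 / 1,626.0569 = 5.73397 half-year periods = 2.86699 years.
Modified duration = D_Mac / (1 + y) = 2.86699 / 1.0535 = 2.72139 years.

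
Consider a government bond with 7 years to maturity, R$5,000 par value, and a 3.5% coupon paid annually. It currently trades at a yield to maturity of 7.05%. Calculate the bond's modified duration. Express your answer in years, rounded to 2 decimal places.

Periodic yield y = 0.0705. First find Macaulay duration:
  t   CF        PV=CF/(1+0.0705)^t    t·PV
  1       175.00       163.4750       163.4750
  2       175.00       152.7090       305.4181
  3       175.00       142.6521       427.9562
  4       175.00       133.2574       533.0296
  5       175.00       124.4815       622.4073
  6       175.00       116.2835       697.7009
  7     5,175.00     3,212.2080    22,485.4557
  Σ                  4,045.0664    25,235.4427
P = 4,045.0664; Macaulay duration = 25,235.4427 / 4,045.0664 = 6.23857 years.
Modified duration = D_Mac / (1 + y) = 6.23857 / 1.0705 = 5.82772 years.

5.83 years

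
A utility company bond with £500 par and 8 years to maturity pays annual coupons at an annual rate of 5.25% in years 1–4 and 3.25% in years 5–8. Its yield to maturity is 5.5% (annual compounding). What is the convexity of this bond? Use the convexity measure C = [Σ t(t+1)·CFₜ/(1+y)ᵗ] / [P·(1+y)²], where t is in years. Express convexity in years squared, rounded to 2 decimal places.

51.52

With y = 0.055:
  t   CF        PV=CF/(1+0.055)^t    t·PV        t(t+1)·PV
  1        26.25        24.8815        24.8815          49.7630
  2        26.25        23.5844        47.1688         141.5063
  3        26.25        22.3549        67.0646         268.2583
  4        26.25        21.1894        84.7578         423.7888
  5        16.25        12.4334        62.1672         373.0030
  6        16.25        11.7852        70.7115         494.9803
  7        16.25        11.1708        78.1959         625.5675
  8       516.25       336.3879     2,691.1033      24,219.9300
  Σ                    463.7876     3,126.0505      26,596.7972
P = 463.7876.
Convexity = Σ t(t+1)·PV / [P·(1+y)²] = 26,596.7972 / (463.7876 × 1.113025) = 51.52349.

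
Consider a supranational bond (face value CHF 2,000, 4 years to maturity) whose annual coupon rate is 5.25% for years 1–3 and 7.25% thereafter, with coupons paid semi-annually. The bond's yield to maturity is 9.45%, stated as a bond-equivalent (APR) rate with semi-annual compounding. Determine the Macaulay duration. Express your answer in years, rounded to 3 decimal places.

Periodic yield y = 0.04725. Discount each cash flow and weight by its period:
  t   CF        PV=CF/(1+0.04725)^t    t·PV
  1        52.50        50.1313        50.1313
  2        52.50        47.8695        95.7389
  3        52.50        45.7097       137.1290
  4        52.50        43.6473       174.5894
  5        52.50        41.6781       208.3903
  6        52.50        39.7976       238.7857
  7        72.50        52.4790       367.3529
  8     2,072.50     1,432.4900    11,459.9197
  Σ                  1,753.8024    12,732.0372
Price P = Σ PV = 1,753.8024.
Macaulay duration = Σ(t·PV) / P = 12,732.0372 / 1,753.8024 = 7.25968 half-year periods.
In years: 7.25968 / 2 = 3.62984 years.

3.630 years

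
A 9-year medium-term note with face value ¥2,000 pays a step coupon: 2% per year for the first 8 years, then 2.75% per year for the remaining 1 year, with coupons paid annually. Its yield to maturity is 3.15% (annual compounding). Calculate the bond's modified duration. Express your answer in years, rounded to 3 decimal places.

Periodic yield y = 0.0315. First find Macaulay duration:
  t   CF        PV=CF/(1+0.0315)^t    t·PV
  1        40.00        38.7785        38.7785
  2        40.00        37.5943        75.1885
  3        40.00        36.4462       109.3386
  4        40.00        35.3332       141.3328
  5        40.00        34.2542       171.2710
  6        40.00        33.2081       199.2489
  7        40.00        32.1940       225.3582
  8        40.00        31.2109       249.6871
  9     2,055.00     1,554.4929    13,990.4359
  Σ                  1,833.5123    15,200.6395
P = 1,833.5123; Macaulay duration = 15,200.6395 / 1,833.5123 = 8.29045 years.
Modified duration = D_Mac / (1 + y) = 8.29045 / 1.0315 = 8.03727 years.

8.037 years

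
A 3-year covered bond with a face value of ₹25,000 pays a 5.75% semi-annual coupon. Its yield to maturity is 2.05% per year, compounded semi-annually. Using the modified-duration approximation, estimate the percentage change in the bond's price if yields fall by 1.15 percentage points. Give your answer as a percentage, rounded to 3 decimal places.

Periodic yield y = 0.01025. Modified duration first:
  t   CF        PV=CF/(1+0.01025)^t    t·PV
  1       718.75       711.4576       711.4576
  2       718.75       704.2391     1,408.4782
  3       718.75       697.0939     2,091.2817
  4       718.75       690.0212     2,760.0847
  5       718.75       683.0202     3,415.1011
  6    25,718.75    24,192.2745   145,153.6472
  Σ                 27,678.1065   155,540.0505
P = 27,678.1065; D_Mac = 5.61961 half-year periods = 2.80980 yrs; D_mod = 2.80980/(1+0.01025) = 2.78129 yrs.
ΔP/P ≈ -D_mod · Δy = -2.78129 × (-0.0115) = +0.031985 = +3.1985%.

+3.198%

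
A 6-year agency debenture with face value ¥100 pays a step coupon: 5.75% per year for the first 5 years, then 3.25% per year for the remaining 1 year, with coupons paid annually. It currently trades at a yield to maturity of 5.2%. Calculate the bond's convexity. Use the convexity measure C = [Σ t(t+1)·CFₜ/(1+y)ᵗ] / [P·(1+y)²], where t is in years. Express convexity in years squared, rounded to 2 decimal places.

With y = 0.052:
  t   CF        PV=CF/(1+0.052)^t    t·PV        t(t+1)·PV
  1         5.75         5.4658         5.4658          10.9316
  2         5.75         5.1956        10.3912          31.1736
  3         5.75         4.9388        14.8164          59.2655
  4         5.75         4.6947        18.7787          93.8934
  5         5.75         4.4626        22.3131         133.8784
  6       103.25        76.1720       457.0323       3,199.2259
  Σ                    100.9295       528.7974       3,528.3684
P = 100.9295.
Convexity = Σ t(t+1)·PV / [P·(1+y)²] = 3,528.3684 / (100.9295 × 1.106704) = 31.58816.

31.59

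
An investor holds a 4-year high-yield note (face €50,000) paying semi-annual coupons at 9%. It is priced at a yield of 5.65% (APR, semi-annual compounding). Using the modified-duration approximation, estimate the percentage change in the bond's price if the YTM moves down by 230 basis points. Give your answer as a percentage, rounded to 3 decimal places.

+7.787%

Periodic yield y = 0.02825. Modified duration first:
  t   CF        PV=CF/(1+0.02825)^t    t·PV
  1     2,250.00     2,188.1838     2,188.1838
  2     2,250.00     2,128.0659     4,256.1319
  3     2,250.00     2,069.5998     6,208.7993
  4     2,250.00     2,012.7399     8,050.9594
  5     2,250.00     1,957.4421     9,787.2106
  6     2,250.00     1,903.6636    11,421.9817
  7     2,250.00     1,851.3626    12,959.5383
  8    52,250.00    41,811.5771   334,492.6170
  Σ                 55,922.6348   389,365.4219
P = 55,922.6348; D_Mac = 6.96257 half-year periods = 3.48129 yrs; D_mod = 3.48129/(1+0.02825) = 3.38564 yrs.
ΔP/P ≈ -D_mod · Δy = -3.38564 × (-0.023) = +0.077870 = +7.7870%.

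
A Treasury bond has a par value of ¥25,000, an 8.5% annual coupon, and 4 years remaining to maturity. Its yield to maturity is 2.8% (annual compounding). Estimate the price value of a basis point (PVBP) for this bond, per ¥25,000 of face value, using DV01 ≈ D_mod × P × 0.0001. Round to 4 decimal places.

Periodic yield y = 0.028.
  t   CF        PV=CF/(1+0.028)^t    t·PV
  1     2,125.00     2,067.1206     2,067.1206
  2     2,125.00     2,010.8177     4,021.6355
  3     2,125.00     1,956.0484     5,868.1451
  4    27,125.00    24,288.3095    97,153.2380
  Σ                 30,322.2962   109,110.1392
P = 30,322.2962; D_Mac = 3.59835 yrs; D_mod = 3.50034 yrs.
DV01 ≈ 3.50034 × 30,322.2962 × 0.0001 = 10.613827.

¥10.6138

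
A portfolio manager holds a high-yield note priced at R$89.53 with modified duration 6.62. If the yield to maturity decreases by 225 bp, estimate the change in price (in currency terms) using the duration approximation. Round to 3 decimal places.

+R$13.335

Duration approximation: ΔP/P ≈ -D_mod · Δy = -6.62 × (-0.0225) = +0.148950.
ΔP ≈ 89.53 × (+0.148950) = +13.3354935.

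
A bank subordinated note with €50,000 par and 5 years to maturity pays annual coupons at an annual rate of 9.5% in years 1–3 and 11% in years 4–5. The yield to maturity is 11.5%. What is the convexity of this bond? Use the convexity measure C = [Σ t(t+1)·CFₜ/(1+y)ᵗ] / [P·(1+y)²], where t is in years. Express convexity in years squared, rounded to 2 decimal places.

18.89

With y = 0.115:
  t   CF        PV=CF/(1+0.115)^t    t·PV        t(t+1)·PV
  1     4,750.00     4,260.0897     4,260.0897       8,520.1794
  2     4,750.00     3,820.7082     7,641.4165      22,924.2494
  3     4,750.00     3,426.6442    10,279.9325      41,119.7299
  4     5,500.00     3,558.4693    14,233.8771      71,169.3854
  5    55,500.00    32,204.6546   161,023.2732     966,139.6392
  Σ                 47,270.5660   197,438.5889   1,109,873.1834
P = 47,270.5660.
Convexity = Σ t(t+1)·PV / [P·(1+y)²] = 1,109,873.1834 / (47,270.5660 × 1.243225) = 18.88569.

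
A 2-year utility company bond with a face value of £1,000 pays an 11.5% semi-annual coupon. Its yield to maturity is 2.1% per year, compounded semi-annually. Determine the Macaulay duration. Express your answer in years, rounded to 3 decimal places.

Periodic yield y = 0.0105. Discount each cash flow and weight by its period:
  t   CF        PV=CF/(1+0.0105)^t    t·PV
  1        57.50        56.9025        56.9025
  2        57.50        56.3113       112.6225
  3        57.50        55.7261       167.1784
  4     1,057.50     1,014.2269     4,056.9074
  Σ                  1,183.1668     4,393.6108
Price P = Σ PV = 1,183.1668.
Macaulay duration = Σ(t·PV) / P = 4,393.6108 / 1,183.1668 = 3.71343 half-year periods.
In years: 3.71343 / 2 = 1.85672 years.

1.857 years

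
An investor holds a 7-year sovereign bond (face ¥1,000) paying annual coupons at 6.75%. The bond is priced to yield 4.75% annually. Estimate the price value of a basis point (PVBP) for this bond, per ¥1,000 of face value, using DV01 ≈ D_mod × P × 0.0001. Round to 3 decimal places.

Periodic yield y = 0.0475.
  t   CF        PV=CF/(1+0.0475)^t    t·PV
  1        67.50        64.4391        64.4391
  2        67.50        61.5171       123.0342
  3        67.50        58.7275       176.1826
  4        67.50        56.0645       224.2578
  5        67.50        53.5222       267.6108
  6        67.50        51.0951       306.5708
  7     1,067.50       771.4178     5,399.9247
  Σ                  1,116.7833     6,562.0200
P = 1,116.7833; D_Mac = 5.87582 yrs; D_mod = 5.60938 yrs.
DV01 ≈ 5.60938 × 1,116.7833 × 0.0001 = 0.626446.

¥0.626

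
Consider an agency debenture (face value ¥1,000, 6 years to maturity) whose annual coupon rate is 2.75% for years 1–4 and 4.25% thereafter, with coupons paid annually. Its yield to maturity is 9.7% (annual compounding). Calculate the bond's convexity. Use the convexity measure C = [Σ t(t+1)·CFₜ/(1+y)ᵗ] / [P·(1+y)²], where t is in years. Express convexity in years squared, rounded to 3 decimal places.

With y = 0.097:
  t   CF        PV=CF/(1+0.097)^t    t·PV        t(t+1)·PV
  1        27.50        25.0684        25.0684          50.1367
  2        27.50        22.8517        45.7035         137.1105
  3        27.50        20.8311        62.4934         249.9735
  4        27.50        18.9892        75.9567         379.7836
  5        42.50        26.7520       133.7599         802.5591
  6     1,042.50       598.1861     3,589.1164      25,123.8151
  Σ                    712.6785     3,932.0983      26,743.3786
P = 712.6785.
Convexity = Σ t(t+1)·PV / [P·(1+y)²] = 26,743.3786 / (712.6785 × 1.203409) = 31.18239.

31.182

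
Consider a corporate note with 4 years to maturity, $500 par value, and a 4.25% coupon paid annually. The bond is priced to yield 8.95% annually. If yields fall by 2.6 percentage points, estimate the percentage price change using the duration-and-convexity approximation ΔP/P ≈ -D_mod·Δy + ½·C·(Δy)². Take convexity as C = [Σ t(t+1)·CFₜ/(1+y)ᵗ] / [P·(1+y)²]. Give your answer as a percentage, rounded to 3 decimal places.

With y = 0.0895:
  t   CF        PV=CF/(1+0.0895)^t    t·PV        t(t+1)·PV
  1        21.25        19.5044        19.5044          39.0087
  2        21.25        17.9021        35.8042         107.4127
  3        21.25        16.4315        49.2945         197.1780
  4       521.25       369.9450     1,479.7799       7,398.8994
  Σ                    423.7830     1,584.3830       7,742.4989
P = 423.7830; D_Mac = 3.73867 yrs; D_mod = 3.43154 yrs; C = 15.39158.
Duration effect: -3.43154 × (-0.026) = +0.089220
Convexity effect: 0.5 × 15.39158 × (-0.026)² = +0.0052024
ΔP/P ≈ +0.089220 + 0.0052024 = +0.094422 = +9.4422%.

+9.442%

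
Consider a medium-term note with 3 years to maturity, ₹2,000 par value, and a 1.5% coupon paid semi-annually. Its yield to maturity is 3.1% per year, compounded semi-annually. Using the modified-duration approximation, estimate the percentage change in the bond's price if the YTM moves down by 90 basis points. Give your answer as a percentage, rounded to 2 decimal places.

Periodic yield y = 0.0155. Modified duration first:
  t   CF        PV=CF/(1+0.0155)^t    t·PV
  1        15.00        14.7710        14.7710
  2        15.00        14.5456        29.0912
  3        15.00        14.3236        42.9707
  4        15.00        14.1049        56.4198
  5        15.00        13.8897        69.4483
  6     2,015.00     1,837.3652    11,024.1911
  Σ                  1,909.0000    11,236.8922
P = 1,909.0000; D_Mac = 5.88627 half-year periods = 2.94314 yrs; D_mod = 2.94314/(1+0.0155) = 2.89821 yrs.
ΔP/P ≈ -D_mod · Δy = -2.89821 × (-0.009) = +0.026084 = +2.6084%.

+2.61%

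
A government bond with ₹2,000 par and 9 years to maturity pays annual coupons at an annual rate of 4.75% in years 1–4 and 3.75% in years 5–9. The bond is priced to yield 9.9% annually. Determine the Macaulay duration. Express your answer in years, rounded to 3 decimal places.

7.207 years

Periodic yield y = 0.099. Discount each cash flow and weight by its year:
  t   CF        PV=CF/(1+0.099)^t    t·PV
  1        95.00        86.4422        86.4422
  2        95.00        78.6553       157.3107
  3        95.00        71.5699       214.7098
  4        95.00        65.1228       260.4911
  5        75.00        46.7814       233.9068
  6        75.00        42.5672       255.4032
  7        75.00        38.7327       271.1287
  8        75.00        35.2436       281.9484
  9     2,075.00       887.2354     7,985.1187
  Σ                  1,352.3504     9,746.4596
Price P = Σ PV = 1,352.3504.
Macaulay duration = Σ(t·PV) / P = 9,746.4596 / 1,352.3504 = 7.20705 years.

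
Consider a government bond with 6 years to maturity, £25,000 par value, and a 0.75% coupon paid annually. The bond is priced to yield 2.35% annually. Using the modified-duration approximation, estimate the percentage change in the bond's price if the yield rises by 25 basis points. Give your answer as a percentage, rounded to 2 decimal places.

-1.44%

Periodic yield y = 0.0235. Modified duration first:
  t   CF        PV=CF/(1+0.0235)^t    t·PV
  1       187.50       183.1949       183.1949
  2       187.50       178.9887       357.9774
  3       187.50       174.8790       524.6371
  4       187.50       170.8637       683.4549
  5       187.50       166.9406       834.7031
  6    25,187.50    21,910.7872   131,464.7234
  Σ                 22,785.6542   134,048.6908
P = 22,785.6542; D_Mac = 5.88303 yrs; D_mod = 5.88303/(1+0.0235) = 5.74795 yrs.
ΔP/P ≈ -D_mod · Δy = -5.74795 × (+0.0025) = -0.014370 = -1.4370%.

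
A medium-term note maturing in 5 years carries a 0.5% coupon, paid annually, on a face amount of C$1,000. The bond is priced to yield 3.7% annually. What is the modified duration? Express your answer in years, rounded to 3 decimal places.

4.769 years

Periodic yield y = 0.037. First find Macaulay duration:
  t   CF        PV=CF/(1+0.037)^t    t·PV
  1         5.00         4.8216         4.8216
  2         5.00         4.6496         9.2991
  3         5.00         4.4837        13.4510
  4         5.00         4.3237        17.2948
  5     1,005.00       838.0545     4,190.2727
  Σ                    856.3331     4,235.1392
P = 856.3331; Macaulay duration = 4,235.1392 / 856.3331 = 4.94567 years.
Modified duration = D_Mac / (1 + y) = 4.94567 / 1.037 = 4.76921 years.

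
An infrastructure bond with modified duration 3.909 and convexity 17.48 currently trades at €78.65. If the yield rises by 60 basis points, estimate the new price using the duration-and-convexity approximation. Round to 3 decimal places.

Duration effect: -D_mod·Δy = -3.909 × (+0.006) = -0.023454
Convexity effect: ½·C·(Δy)² = 0.5 × 17.48 × (0.006)² = +0.00031464
ΔP/P ≈ -0.023454 + 0.00031464 = -0.02313936
New price ≈ 78.65 × (1 - 0.02313936) = 76.830089336.

€76.830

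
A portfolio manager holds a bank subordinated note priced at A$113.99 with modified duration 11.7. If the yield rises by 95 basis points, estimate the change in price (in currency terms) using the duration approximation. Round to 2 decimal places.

Duration approximation: ΔP/P ≈ -D_mod · Δy = -11.7 × (+0.0095) = -0.111150.
ΔP ≈ 113.99 × (-0.111150) = -12.6699885.

-A$12.67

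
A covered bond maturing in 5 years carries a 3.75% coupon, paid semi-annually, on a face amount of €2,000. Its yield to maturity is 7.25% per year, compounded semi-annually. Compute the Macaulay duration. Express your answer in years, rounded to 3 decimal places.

Periodic yield y = 0.03625. Discount each cash flow and weight by its period:
  t   CF        PV=CF/(1+0.03625)^t    t·PV
  1        37.50        36.1882        36.1882
  2        37.50        34.9222        69.8445
  3        37.50        33.7006       101.1018
  4        37.50        32.5217       130.0868
  5        37.50        31.3840       156.9201
  6        37.50        30.2861       181.7169
  7        37.50        29.2267       204.5867
  8        37.50        28.2043       225.6342
  9        37.50        27.2176       244.9587
  10    2,037.50     1,427.0927    14,270.9269
  Σ                  1,710.7442    15,621.9648
Price P = Σ PV = 1,710.7442.
Macaulay duration = Σ(t·PV) / P = 15,621.9648 / 1,710.7442 = 9.13168 half-year periods.
In years: 9.13168 / 2 = 4.56584 years.

4.566 years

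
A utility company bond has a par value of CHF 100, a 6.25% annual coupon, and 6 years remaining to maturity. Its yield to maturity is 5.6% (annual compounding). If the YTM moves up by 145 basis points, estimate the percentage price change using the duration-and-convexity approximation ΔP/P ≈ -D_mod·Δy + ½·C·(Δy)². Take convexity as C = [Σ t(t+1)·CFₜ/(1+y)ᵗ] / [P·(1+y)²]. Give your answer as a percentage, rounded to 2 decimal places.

-6.81%

With y = 0.056:
  t   CF        PV=CF/(1+0.056)^t    t·PV        t(t+1)·PV
  1         6.25         5.9186         5.9186          11.8371
  2         6.25         5.6047        11.2094          33.6282
  3         6.25         5.3075        15.9224          63.6897
  4         6.25         5.0260        20.1041         100.5204
  5         6.25         4.7595        23.7975         142.7847
  6       106.25        76.6206       459.7235       3,218.0643
  Σ                    103.2368       536.6754       3,570.5245
P = 103.2368; D_Mac = 5.19849 yrs; D_mod = 4.92281 yrs; C = 31.01484.
Duration effect: -4.92281 × (+0.0145) = -0.071381
Convexity effect: 0.5 × 31.01484 × (0.0145)² = +0.0032604
ΔP/P ≈ -0.071381 + 0.0032604 = -0.068120 = -6.8120%.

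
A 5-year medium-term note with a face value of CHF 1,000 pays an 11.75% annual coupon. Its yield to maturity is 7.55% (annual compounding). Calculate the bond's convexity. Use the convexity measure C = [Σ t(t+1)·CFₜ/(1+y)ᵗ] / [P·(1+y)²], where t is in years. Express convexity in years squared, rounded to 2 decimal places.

19.97

With y = 0.0755:
  t   CF        PV=CF/(1+0.0755)^t    t·PV        t(t+1)·PV
  1       117.50       109.2515       109.2515         218.5030
  2       117.50       101.5821       203.1641         609.4924
  3       117.50        94.4510       283.3530       1,133.4122
  4       117.50        87.8206       351.2822       1,756.4112
  5     1,117.50       776.5966     3,882.9828      23,297.8966
  Σ                  1,169.7017     4,830.0337      27,015.7154
P = 1,169.7017.
Convexity = Σ t(t+1)·PV / [P·(1+y)²] = 27,015.7154 / (1,169.7017 × 1.156700) = 19.96735.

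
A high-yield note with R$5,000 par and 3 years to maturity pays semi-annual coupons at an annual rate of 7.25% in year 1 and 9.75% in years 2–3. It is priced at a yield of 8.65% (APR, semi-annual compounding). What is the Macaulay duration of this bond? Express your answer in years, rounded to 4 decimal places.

Periodic yield y = 0.04325. Discount each cash flow and weight by its period:
  t   CF        PV=CF/(1+0.04325)^t    t·PV
  1       181.25       173.7359       173.7359
  2       181.25       166.5334       333.0667
  3       243.75       214.6740       644.0220
  4       243.75       205.7743       823.0970
  5       243.75       197.2435       986.2174
  6     5,243.75     4,067.3507    24,404.1041
  Σ                  5,025.3117    27,364.2431
Price P = Σ PV = 5,025.3117.
Macaulay duration = Σ(t·PV) / P = 27,364.2431 / 5,025.3117 = 5.44528 half-year periods.
In years: 5.44528 / 2 = 2.72264 years.

2.7226 years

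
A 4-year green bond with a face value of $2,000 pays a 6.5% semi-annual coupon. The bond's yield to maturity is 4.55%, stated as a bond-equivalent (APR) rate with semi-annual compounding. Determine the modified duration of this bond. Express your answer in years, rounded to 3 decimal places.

3.522 years

Periodic yield y = 0.02275. First find Macaulay duration:
  t   CF        PV=CF/(1+0.02275)^t    t·PV
  1        65.00        63.5541        63.5541
  2        65.00        62.1404       124.2809
  3        65.00        60.7582       182.2746
  4        65.00        59.4067       237.6268
  5        65.00        58.0853       290.4263
  6        65.00        56.7932       340.7593
  7        65.00        55.5299       388.7093
  8     2,065.00     1,724.9009    13,799.2073
  Σ                  2,141.1688    15,426.8386
P = 2,141.1688; Macaulay duration = 15,426.8386 / 2,141.1688 = 7.20487 half-year periods = 3.60243 years.
Modified duration = D_Mac / (1 + y) = 3.60243 / 1.02275 = 3.52230 years.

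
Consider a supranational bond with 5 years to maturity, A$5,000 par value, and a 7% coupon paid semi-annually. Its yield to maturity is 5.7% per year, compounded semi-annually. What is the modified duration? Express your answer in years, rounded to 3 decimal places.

4.206 years

Periodic yield y = 0.0285. First find Macaulay duration:
  t   CF        PV=CF/(1+0.0285)^t    t·PV
  1       175.00       170.1507       170.1507
  2       175.00       165.4358       330.8716
  3       175.00       160.8515       482.5546
  4       175.00       156.3943       625.5771
  5       175.00       152.0606       760.3028
  6       175.00       147.8469       887.0815
  7       175.00       143.7500     1,006.2503
  8       175.00       139.7667     1,118.1335
  9       175.00       135.8937     1,223.0435
  10    5,175.00     3,907.2158    39,072.1576
  Σ                  5,279.3660    45,676.1231
P = 5,279.3660; Macaulay duration = 45,676.1231 / 5,279.3660 = 8.65182 half-year periods = 4.32591 years.
Modified duration = D_Mac / (1 + y) = 4.32591 / 1.0285 = 4.20604 years.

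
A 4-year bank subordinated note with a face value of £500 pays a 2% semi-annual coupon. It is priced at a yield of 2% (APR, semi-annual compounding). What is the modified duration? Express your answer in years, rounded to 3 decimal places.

3.826 years

Periodic yield y = 0.01. First find Macaulay duration:
  t   CF        PV=CF/(1+0.01)^t    t·PV
  1         5.00         4.9505         4.9505
  2         5.00         4.9015         9.8030
  3         5.00         4.8530        14.5589
  4         5.00         4.8049        19.2196
  5         5.00         4.7573        23.7866
  6         5.00         4.7102        28.2614
  7         5.00         4.6636        32.6451
  8       505.00       466.3590     3,730.8722
  Σ                    500.0000     3,864.0973
P = 500.0000; Macaulay duration = 3,864.0973 / 500.0000 = 7.72819 half-year periods = 3.86410 years.
Modified duration = D_Mac / (1 + y) = 3.86410 / 1.01 = 3.82584 years.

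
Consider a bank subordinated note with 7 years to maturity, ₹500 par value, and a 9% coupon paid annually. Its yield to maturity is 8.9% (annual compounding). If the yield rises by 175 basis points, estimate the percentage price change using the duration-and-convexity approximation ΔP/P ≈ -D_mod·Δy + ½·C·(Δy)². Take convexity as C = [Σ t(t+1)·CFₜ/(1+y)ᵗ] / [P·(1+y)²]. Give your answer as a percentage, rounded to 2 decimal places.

-8.30%

With y = 0.089:
  t   CF        PV=CF/(1+0.089)^t    t·PV        t(t+1)·PV
  1        45.00        41.3223        41.3223          82.6446
  2        45.00        37.9452        75.8904         227.6712
  3        45.00        34.8441       104.5322         418.1288
  4        45.00        31.9964       127.9856         639.9278
  5        45.00        29.3814       146.9072         881.4433
  6        45.00        26.9802       161.8812       1,133.1686
  7       545.00       300.0553     2,100.3873      16,803.0984
  Σ                    502.5249     2,758.9062      20,186.0827
P = 502.5249; D_Mac = 5.49009 yrs; D_mod = 5.04140 yrs; C = 33.87183.
Duration effect: -5.04140 × (+0.0175) = -0.088225
Convexity effect: 0.5 × 33.87183 × (0.0175)² = +0.0051866
ΔP/P ≈ -0.088225 + 0.0051866 = -0.083038 = -8.3038%.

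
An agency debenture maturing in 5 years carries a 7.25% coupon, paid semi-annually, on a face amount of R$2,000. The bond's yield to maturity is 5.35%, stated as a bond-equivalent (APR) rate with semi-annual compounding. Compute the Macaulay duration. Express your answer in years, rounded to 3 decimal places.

4.315 years

Periodic yield y = 0.02675. Discount each cash flow and weight by its period:
  t   CF        PV=CF/(1+0.02675)^t    t·PV
  1        72.50        70.6112        70.6112
  2        72.50        68.7715       137.5430
  3        72.50        66.9798       200.9394
  4        72.50        65.2348       260.9391
  5        72.50        63.5352       317.6760
  6        72.50        61.8799       371.2795
  7        72.50        60.2678       421.8743
  8        72.50        58.6976       469.5808
  9        72.50        57.1683       514.5151
  10    2,072.50     1,591.6495    15,916.4945
  Σ                  2,164.7955    18,681.4529
Price P = Σ PV = 2,164.7955.
Macaulay duration = Σ(t·PV) / P = 18,681.4529 / 2,164.7955 = 8.62966 half-year periods.
In years: 8.62966 / 2 = 4.31483 years.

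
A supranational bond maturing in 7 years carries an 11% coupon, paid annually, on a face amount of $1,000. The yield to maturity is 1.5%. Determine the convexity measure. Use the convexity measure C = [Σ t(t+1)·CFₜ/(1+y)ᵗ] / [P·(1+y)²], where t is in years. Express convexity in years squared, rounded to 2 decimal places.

With y = 0.015:
  t   CF        PV=CF/(1+0.015)^t    t·PV        t(t+1)·PV
  1       110.00       108.3744       108.3744         216.7488
  2       110.00       106.7728       213.5456         640.6368
  3       110.00       105.1949       315.5846       1,262.3384
  4       110.00       103.6403       414.5611       2,072.8053
  5       110.00       102.1086       510.5432       3,063.2591
  6       110.00       100.5996       603.5978       4,225.1849
  7     1,110.00     1,000.1397     7,000.9782      56,007.8253
  Σ                  1,626.8303     9,167.1848      67,488.7986
P = 1,626.8303.
Convexity = Σ t(t+1)·PV / [P·(1+y)²] = 67,488.7986 / (1,626.8303 × 1.030225) = 40.26775.

40.27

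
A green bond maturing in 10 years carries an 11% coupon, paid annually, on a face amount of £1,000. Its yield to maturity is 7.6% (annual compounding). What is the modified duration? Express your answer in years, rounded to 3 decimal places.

6.403 years

Periodic yield y = 0.076. First find Macaulay duration:
  t   CF        PV=CF/(1+0.076)^t    t·PV
  1       110.00       102.2305       102.2305
  2       110.00        95.0097       190.0195
  3       110.00        88.2990       264.8971
  4       110.00        82.0623       328.2491
  5       110.00        76.2661       381.3303
  6       110.00        70.8792       425.2754
  7       110.00        65.8729       461.1103
  8       110.00        61.2202       489.7613
  9       110.00        56.8961       512.0646
  10    1,110.00       533.5809     5,335.8089
  Σ                  1,232.3169     8,490.7470
P = 1,232.3169; Macaulay duration = 8,490.7470 / 1,232.3169 = 6.89007 years.
Modified duration = D_Mac / (1 + y) = 6.89007 / 1.076 = 6.40341 years.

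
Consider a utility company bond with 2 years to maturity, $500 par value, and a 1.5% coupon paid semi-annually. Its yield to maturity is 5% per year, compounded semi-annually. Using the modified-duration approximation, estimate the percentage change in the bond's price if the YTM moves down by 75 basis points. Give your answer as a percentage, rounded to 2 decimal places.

+1.45%

Periodic yield y = 0.025. Modified duration first:
  t   CF        PV=CF/(1+0.025)^t    t·PV
  1         3.75         3.6585         3.6585
  2         3.75         3.5693         7.1386
  3         3.75         3.4822        10.4467
  4       503.75       456.3726     1,825.4905
  Σ                    467.0827     1,846.7344
P = 467.0827; D_Mac = 3.95376 half-year periods = 1.97688 yrs; D_mod = 1.97688/(1+0.025) = 1.92866 yrs.
ΔP/P ≈ -D_mod · Δy = -1.92866 × (-0.0075) = +0.014465 = +1.4465%.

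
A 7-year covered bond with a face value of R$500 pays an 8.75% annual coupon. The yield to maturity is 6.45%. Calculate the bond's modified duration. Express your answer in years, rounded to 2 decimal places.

Periodic yield y = 0.0645. First find Macaulay duration:
  t   CF        PV=CF/(1+0.0645)^t    t·PV
  1        43.75        41.0991        41.0991
  2        43.75        38.6088        77.2177
  3        43.75        36.2695       108.8084
  4        43.75        34.0718       136.2873
  5        43.75        32.0074       160.0368
  6        43.75        30.0680       180.4078
  7       543.75       351.0586     2,457.4102
  Σ                    563.1831     3,161.2672
P = 563.1831; Macaulay duration = 3,161.2672 / 563.1831 = 5.61321 years.
Modified duration = D_Mac / (1 + y) = 5.61321 / 1.0645 = 5.27310 years.

5.27 years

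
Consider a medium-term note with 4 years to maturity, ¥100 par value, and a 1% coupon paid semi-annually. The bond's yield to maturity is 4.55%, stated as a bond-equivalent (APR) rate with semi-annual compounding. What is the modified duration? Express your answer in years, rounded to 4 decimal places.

3.8376 years

Periodic yield y = 0.02275. First find Macaulay duration:
  t   CF        PV=CF/(1+0.02275)^t    t·PV
  1         0.50         0.4889         0.4889
  2         0.50         0.4780         0.9560
  3         0.50         0.4674         1.4021
  4         0.50         0.4570         1.8279
  5         0.50         0.4468         2.2340
  6         0.50         0.4369         2.6212
  7         0.50         0.4272         2.9901
  8       100.50        83.9480       671.5837
  Σ                     87.1500       684.1039
P = 87.1500; Macaulay duration = 684.1039 / 87.1500 = 7.84973 half-year periods = 3.92486 years.
Modified duration = D_Mac / (1 + y) = 3.92486 / 1.02275 = 3.83756 years.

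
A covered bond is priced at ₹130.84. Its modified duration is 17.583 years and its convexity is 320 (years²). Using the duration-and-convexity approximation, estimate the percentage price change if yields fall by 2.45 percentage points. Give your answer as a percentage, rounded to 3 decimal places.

Duration effect: -D_mod·Δy = -17.583 × (-0.0245) = +0.4307835
Convexity effect: ½·C·(Δy)² = 0.5 × 320 × (-0.0245)² = +0.0960400
ΔP/P ≈ +0.4307835 + 0.0960400 = +0.5268235
= +52.68235%.

+52.682%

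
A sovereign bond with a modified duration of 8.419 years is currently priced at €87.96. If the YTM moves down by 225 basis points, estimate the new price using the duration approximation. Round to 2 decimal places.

Duration approximation: ΔP/P ≈ -D_mod · Δy = -8.419 × (-0.0225) = +0.1894275.
New price ≈ 87.96 × (1 + 0.1894275) = 104.6220429.

€104.62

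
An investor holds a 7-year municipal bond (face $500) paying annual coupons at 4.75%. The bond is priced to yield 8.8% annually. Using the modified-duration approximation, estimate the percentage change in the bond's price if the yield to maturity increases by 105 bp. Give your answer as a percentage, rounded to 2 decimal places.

Periodic yield y = 0.088. Modified duration first:
  t   CF        PV=CF/(1+0.088)^t    t·PV
  1        23.75        21.8290        21.8290
  2        23.75        20.0635        40.1269
  3        23.75        18.4407        55.3220
  4        23.75        16.9492        67.7966
  5        23.75        15.5783        77.8913
  6        23.75        14.3183        85.9096
  7       523.75       290.2163     2,031.5139
  Σ                    397.3951     2,380.3895
P = 397.3951; D_Mac = 5.98998 yrs; D_mod = 5.98998/(1+0.088) = 5.50550 yrs.
ΔP/P ≈ -D_mod · Δy = -5.50550 × (+0.0105) = -0.057808 = -5.7808%.

-5.78%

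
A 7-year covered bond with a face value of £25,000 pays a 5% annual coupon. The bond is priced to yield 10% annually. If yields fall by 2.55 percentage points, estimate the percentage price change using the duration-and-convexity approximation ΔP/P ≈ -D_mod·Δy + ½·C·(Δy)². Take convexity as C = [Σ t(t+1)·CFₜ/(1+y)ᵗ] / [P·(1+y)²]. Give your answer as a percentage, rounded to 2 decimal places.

+14.91%

With y = 0.1:
  t   CF        PV=CF/(1+0.1)^t    t·PV        t(t+1)·PV
  1     1,250.00     1,136.3636     1,136.3636       2,272.7273
  2     1,250.00     1,033.0579     2,066.1157       6,198.3471
  3     1,250.00       939.1435     2,817.4305      11,269.7220
  4     1,250.00       853.7668     3,415.0673      17,075.3364
  5     1,250.00       776.1517     3,880.7583      23,284.5496
  6     1,250.00       705.5924     4,233.5545      29,634.8813
  7    26,250.00    13,470.4006    94,292.8042     754,342.4338
  Σ                 18,914.4765   111,842.0941     844,077.9975
P = 18,914.4765; D_Mac = 5.91304 yrs; D_mod = 5.37549 yrs; C = 36.88102.
Duration effect: -5.37549 × (-0.0255) = +0.137075
Convexity effect: 0.5 × 36.88102 × (-0.0255)² = +0.0119909
ΔP/P ≈ +0.137075 + 0.0119909 = +0.149066 = +14.9066%.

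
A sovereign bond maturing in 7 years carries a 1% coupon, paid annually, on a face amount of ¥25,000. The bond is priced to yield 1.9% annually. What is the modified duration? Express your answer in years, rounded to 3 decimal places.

Periodic yield y = 0.019. First find Macaulay duration:
  t   CF        PV=CF/(1+0.019)^t    t·PV
  1       250.00       245.3386       245.3386
  2       250.00       240.7641       481.5281
  3       250.00       236.2748       708.8245
  4       250.00       231.8693       927.4772
  5       250.00       227.5459     1,137.7297
  6       250.00       223.3032     1,339.8191
  7    25,250.00    22,133.0923   154,931.6458
  Σ                 23,538.1881   159,772.3630
P = 23,538.1881; Macaulay duration = 159,772.3630 / 23,538.1881 = 6.78779 years.
Modified duration = D_Mac / (1 + y) = 6.78779 / 1.019 = 6.66123 years.

6.661 years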